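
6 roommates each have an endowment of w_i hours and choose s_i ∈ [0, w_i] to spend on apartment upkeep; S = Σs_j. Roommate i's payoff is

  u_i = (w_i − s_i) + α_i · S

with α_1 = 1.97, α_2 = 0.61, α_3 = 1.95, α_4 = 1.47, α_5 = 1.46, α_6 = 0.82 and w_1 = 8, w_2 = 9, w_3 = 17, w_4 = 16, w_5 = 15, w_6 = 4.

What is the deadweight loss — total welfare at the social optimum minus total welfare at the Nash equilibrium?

∂u_i/∂s_i = α_i − 1, so roommate i contributes w_i if α_i > 1, else 0.
α_i > 1 for i ∈ {1, 3, 4, 5}; NE contributions (8, 0, 17, 16, 15, 0), S = 56.
W^NE = Σw_i − S^NE + (Σα_i)·S^NE = 69 + 7.28·56 = 476.68.
Planner: ∂(Σu_j)/∂s_i = Σα_j − 1 = 7.28 > 0, so everyone contributes w_i; S^SO = 69, W^SO = 69 + 7.28·69 = 571.32.
Deadweight loss = 94.64.

94.64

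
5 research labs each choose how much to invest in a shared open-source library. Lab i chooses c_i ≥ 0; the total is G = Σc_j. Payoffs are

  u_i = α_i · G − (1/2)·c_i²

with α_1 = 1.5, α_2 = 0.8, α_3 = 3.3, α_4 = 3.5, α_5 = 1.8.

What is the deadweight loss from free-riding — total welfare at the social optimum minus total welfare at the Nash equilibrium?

192.85

Lab i's FOC: ∂u_i/∂c_i = α_i − c_i = 0, so c_i* = α_i.
NE contributions = (1.5, 0.8, 3.3, 3.5, 1.8); G = 10.9.
W^NE = (Σα)·G − ½Σα_i² = 10.9² − ½·29.27 = 104.175.
Planner sets c_i = Σα_j = 10.9 for every i, so G^SO = 5·10.9 = 54.5.
W^SO = (Σα)·G^SO − ½·5·(Σα)² = (5/2)·10.9² = 297.025.
Deadweight loss = W^SO − W^NE = 192.85.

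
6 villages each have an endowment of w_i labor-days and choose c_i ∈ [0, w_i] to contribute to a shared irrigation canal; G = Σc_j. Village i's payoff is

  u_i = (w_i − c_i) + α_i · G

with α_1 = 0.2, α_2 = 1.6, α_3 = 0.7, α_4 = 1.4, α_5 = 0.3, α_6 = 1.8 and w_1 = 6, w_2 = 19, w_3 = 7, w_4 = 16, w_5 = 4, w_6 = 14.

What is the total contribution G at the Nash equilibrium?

49

∂u_i/∂c_i = α_i − 1, so village i contributes w_i if α_i > 1, else 0.
α_i > 1 for i ∈ {2, 4, 6}; NE contributions (0, 19, 0, 16, 0, 14), G = 49.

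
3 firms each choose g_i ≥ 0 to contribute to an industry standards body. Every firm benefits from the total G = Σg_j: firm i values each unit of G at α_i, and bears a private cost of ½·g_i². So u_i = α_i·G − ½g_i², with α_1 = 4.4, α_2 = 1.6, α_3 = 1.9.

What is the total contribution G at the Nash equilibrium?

7.9

Firm i's FOC: ∂u_i/∂g_i = α_i − g_i = 0, so g_i* = α_i.
NE contributions = (4.4, 1.6, 1.9); G = 7.9.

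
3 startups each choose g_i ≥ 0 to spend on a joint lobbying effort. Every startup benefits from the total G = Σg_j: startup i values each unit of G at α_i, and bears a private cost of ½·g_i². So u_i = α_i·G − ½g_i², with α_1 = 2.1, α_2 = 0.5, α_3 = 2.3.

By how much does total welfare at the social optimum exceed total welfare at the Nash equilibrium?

Startup i's FOC: ∂u_i/∂g_i = α_i − g_i = 0, so g_i* = α_i.
NE contributions = (2.1, 0.5, 2.3); G = 4.9.
W^NE = (Σα)·G − ½Σα_i² = 4.9² − ½·9.95 = 19.035.
Planner sets g_i = Σα_j = 4.9 for every i, so G^SO = 3·4.9 = 14.7.
W^SO = (Σα)·G^SO − ½·3·(Σα)² = (3/2)·4.9² = 36.015.
Deadweight loss = W^SO − W^NE = 16.98.

16.98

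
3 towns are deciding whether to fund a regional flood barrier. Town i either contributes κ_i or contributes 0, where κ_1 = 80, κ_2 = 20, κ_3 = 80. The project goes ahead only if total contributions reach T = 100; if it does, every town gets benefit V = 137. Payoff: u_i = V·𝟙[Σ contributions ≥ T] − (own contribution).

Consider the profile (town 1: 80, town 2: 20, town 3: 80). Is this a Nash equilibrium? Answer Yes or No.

Total = 180 ≥ 100: provided.
Town 1 (pledges 80, payoff 57): dropping to 0 → total 100, payoff 137. Profitable deviation.

No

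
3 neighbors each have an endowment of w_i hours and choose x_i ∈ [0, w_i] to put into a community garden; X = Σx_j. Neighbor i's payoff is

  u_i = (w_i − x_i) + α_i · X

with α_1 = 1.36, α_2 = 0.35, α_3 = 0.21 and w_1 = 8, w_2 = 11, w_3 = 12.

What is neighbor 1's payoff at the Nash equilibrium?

10.88

∂u_i/∂x_i = α_i − 1, so neighbor i contributes w_i if α_i > 1, else 0.
α_i > 1 for i ∈ {1}; NE contributions (8, 0, 0), X = 8.
u_1 = (8 − 8) + 1.36·8 = 10.88.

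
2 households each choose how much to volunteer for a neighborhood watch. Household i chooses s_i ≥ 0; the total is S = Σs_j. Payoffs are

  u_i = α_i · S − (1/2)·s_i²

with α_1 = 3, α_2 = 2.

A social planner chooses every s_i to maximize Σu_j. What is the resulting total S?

10

Planner FOC: ∂(Σu_j)/∂s_i = (Σα_j) − s_i = 0, so s_i^SO = Σα_j = 5 for every i; S^SO = 10.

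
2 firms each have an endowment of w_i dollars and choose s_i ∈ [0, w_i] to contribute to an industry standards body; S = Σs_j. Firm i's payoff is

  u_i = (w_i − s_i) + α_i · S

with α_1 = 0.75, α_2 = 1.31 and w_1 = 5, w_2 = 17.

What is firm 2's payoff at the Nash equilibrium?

22.27

∂u_i/∂s_i = α_i − 1, so firm i contributes w_i if α_i > 1, else 0.
α_i > 1 for i ∈ {2}; NE contributions (0, 17), S = 17.
u_2 = (17 − 17) + 1.31·17 = 22.27.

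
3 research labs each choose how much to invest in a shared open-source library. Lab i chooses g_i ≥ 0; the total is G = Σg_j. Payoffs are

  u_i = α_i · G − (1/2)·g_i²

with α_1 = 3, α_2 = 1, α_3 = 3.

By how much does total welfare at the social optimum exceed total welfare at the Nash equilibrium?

34

Lab i's FOC: ∂u_i/∂g_i = α_i − g_i = 0, so g_i* = α_i.
NE contributions = (3, 1, 3); G = 7.
W^NE = (Σα)·G − ½Σα_i² = 7² − ½·19 = 39.5.
Planner sets g_i = Σα_j = 7 for every i, so G^SO = 3·7 = 21.
W^SO = (Σα)·G^SO − ½·3·(Σα)² = (3/2)·7² = 73.5.
Deadweight loss = W^SO − W^NE = 34.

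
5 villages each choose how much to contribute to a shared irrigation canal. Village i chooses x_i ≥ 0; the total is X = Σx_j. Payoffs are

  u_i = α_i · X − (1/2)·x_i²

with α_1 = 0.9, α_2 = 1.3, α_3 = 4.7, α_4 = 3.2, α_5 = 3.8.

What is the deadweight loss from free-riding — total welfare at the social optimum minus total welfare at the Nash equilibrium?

Village i's FOC: ∂u_i/∂x_i = α_i − x_i = 0, so x_i* = α_i.
NE contributions = (0.9, 1.3, 4.7, 3.2, 3.8); X = 13.9.
W^NE = (Σα)·X − ½Σα_i² = 13.9² − ½·49.27 = 168.575.
Planner sets x_i = Σα_j = 13.9 for every i, so X^SO = 5·13.9 = 69.5.
W^SO = (Σα)·X^SO − ½·5·(Σα)² = (5/2)·13.9² = 483.025.
Deadweight loss = W^SO − W^NE = 314.45.

314.45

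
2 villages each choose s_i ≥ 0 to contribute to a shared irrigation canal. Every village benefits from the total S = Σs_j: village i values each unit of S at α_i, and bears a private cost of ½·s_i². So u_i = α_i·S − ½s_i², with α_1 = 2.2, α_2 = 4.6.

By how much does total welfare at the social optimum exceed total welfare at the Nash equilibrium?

Village i's FOC: ∂u_i/∂s_i = α_i − s_i = 0, so s_i* = α_i.
NE contributions = (2.2, 4.6); S = 6.8.
W^NE = (Σα)·S − ½Σα_i² = 6.8² − ½·26 = 33.24.
Planner sets s_i = Σα_j = 6.8 for every i, so S^SO = 2·6.8 = 13.6.
W^SO = (Σα)·S^SO − ½·2·(Σα)² = (2/2)·6.8² = 46.24.
Deadweight loss = W^SO − W^NE = 13.

13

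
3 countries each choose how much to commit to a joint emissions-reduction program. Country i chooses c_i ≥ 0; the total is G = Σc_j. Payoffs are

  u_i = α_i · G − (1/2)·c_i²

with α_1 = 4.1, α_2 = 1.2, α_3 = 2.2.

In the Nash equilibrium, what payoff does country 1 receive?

Country i's FOC: ∂u_i/∂c_i = α_i − c_i = 0, so c_i* = α_i.
NE contributions = (4.1, 1.2, 2.2); G = 7.5.
u_1 = α_1·G − ½·(c_1)² = 4.1·7.5 − ½·4.1² = 22.345.

22.345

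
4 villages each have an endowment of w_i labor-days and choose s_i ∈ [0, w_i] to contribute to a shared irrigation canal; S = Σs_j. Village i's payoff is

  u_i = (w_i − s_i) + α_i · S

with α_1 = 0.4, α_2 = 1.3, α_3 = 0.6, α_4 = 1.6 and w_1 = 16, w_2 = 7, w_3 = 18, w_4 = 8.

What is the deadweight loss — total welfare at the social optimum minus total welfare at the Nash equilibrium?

98.6

∂u_i/∂s_i = α_i − 1, so village i contributes w_i if α_i > 1, else 0.
α_i > 1 for i ∈ {2, 4}; NE contributions (0, 7, 0, 8), S = 15.
W^NE = Σw_i − S^NE + (Σα_i)·S^NE = 49 + 2.9·15 = 92.5.
Planner: ∂(Σu_j)/∂s_i = Σα_j − 1 = 2.9 > 0, so everyone contributes w_i; S^SO = 49, W^SO = 49 + 2.9·49 = 191.1.
Deadweight loss = 98.6.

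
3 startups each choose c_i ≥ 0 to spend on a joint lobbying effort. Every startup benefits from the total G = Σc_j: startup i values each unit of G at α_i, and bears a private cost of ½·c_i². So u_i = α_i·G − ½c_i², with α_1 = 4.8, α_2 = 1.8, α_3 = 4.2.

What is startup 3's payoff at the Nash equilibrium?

36.54

Startup i's FOC: ∂u_i/∂c_i = α_i − c_i = 0, so c_i* = α_i.
NE contributions = (4.8, 1.8, 4.2); G = 10.8.
u_3 = α_3·G − ½·(c_3)² = 4.2·10.8 − ½·4.2² = 36.54.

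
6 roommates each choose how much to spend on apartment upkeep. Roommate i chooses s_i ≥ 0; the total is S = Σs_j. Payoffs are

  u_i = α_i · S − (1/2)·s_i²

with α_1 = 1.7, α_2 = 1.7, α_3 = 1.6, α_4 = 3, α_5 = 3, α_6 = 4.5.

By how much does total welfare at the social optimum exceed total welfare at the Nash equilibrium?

503.795

Roommate i's FOC: ∂u_i/∂s_i = α_i − s_i = 0, so s_i* = α_i.
NE contributions = (1.7, 1.7, 1.6, 3, 3, 4.5); S = 15.5.
W^NE = (Σα)·S − ½Σα_i² = 15.5² − ½·46.59 = 216.955.
Planner sets s_i = Σα_j = 15.5 for every i, so S^SO = 6·15.5 = 93.
W^SO = (Σα)·S^SO − ½·6·(Σα)² = (6/2)·15.5² = 720.75.
Deadweight loss = W^SO − W^NE = 503.795.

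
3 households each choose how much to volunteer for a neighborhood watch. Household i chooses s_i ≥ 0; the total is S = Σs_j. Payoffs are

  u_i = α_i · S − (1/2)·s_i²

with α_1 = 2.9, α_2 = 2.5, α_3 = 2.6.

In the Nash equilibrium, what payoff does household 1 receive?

Household i's FOC: ∂u_i/∂s_i = α_i − s_i = 0, so s_i* = α_i.
NE contributions = (2.9, 2.5, 2.6); S = 8.
u_1 = α_1·S − ½·(s_1)² = 2.9·8 − ½·2.9² = 18.995.

18.995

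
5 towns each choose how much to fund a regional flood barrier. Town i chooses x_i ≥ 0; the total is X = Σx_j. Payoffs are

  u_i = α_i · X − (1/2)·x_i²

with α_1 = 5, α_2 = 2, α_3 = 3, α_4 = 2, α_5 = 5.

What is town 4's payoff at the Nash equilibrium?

Town i's FOC: ∂u_i/∂x_i = α_i − x_i = 0, so x_i* = α_i.
NE contributions = (5, 2, 3, 2, 5); X = 17.
u_4 = α_4·X − ½·(x_4)² = 2·17 − ½·2² = 32.

32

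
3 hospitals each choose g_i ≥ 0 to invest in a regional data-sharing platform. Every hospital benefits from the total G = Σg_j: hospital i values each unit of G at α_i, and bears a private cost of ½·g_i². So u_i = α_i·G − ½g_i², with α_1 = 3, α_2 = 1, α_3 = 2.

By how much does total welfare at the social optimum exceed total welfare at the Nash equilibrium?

25

Hospital i's FOC: ∂u_i/∂g_i = α_i − g_i = 0, so g_i* = α_i.
NE contributions = (3, 1, 2); G = 6.
W^NE = (Σα)·G − ½Σα_i² = 6² − ½·14 = 29.
Planner sets g_i = Σα_j = 6 for every i, so G^SO = 3·6 = 18.
W^SO = (Σα)·G^SO − ½·3·(Σα)² = (3/2)·6² = 54.
Deadweight loss = W^SO − W^NE = 25.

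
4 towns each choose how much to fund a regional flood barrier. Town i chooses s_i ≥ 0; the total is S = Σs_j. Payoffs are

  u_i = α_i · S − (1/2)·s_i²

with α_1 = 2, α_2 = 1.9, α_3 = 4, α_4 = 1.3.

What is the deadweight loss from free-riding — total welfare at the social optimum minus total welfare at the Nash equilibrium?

97.29

Town i's FOC: ∂u_i/∂s_i = α_i − s_i = 0, so s_i* = α_i.
NE contributions = (2, 1.9, 4, 1.3); S = 9.2.
W^NE = (Σα)·S − ½Σα_i² = 9.2² − ½·25.3 = 71.99.
Planner sets s_i = Σα_j = 9.2 for every i, so S^SO = 4·9.2 = 36.8.
W^SO = (Σα)·S^SO − ½·4·(Σα)² = (4/2)·9.2² = 169.28.
Deadweight loss = W^SO − W^NE = 97.29.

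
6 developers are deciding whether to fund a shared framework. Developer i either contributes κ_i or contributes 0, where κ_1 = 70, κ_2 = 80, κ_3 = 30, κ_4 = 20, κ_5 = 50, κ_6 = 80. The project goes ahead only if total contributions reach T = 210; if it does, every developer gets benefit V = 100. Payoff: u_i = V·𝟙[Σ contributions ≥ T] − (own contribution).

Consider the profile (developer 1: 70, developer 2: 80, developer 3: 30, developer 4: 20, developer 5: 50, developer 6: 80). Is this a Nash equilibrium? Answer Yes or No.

Total = 330 ≥ 210: provided.
Developer 1 (pledges 70, payoff 30): dropping to 0 → total 260, payoff 100. Profitable deviation.

No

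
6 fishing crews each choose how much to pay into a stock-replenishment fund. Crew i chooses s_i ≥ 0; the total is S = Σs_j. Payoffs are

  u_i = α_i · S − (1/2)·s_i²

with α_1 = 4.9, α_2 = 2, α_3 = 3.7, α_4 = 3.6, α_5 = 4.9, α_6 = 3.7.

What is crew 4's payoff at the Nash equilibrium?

75.6

Crew i's FOC: ∂u_i/∂s_i = α_i − s_i = 0, so s_i* = α_i.
NE contributions = (4.9, 2, 3.7, 3.6, 4.9, 3.7); S = 22.8.
u_4 = α_4·S − ½·(s_4)² = 3.6·22.8 − ½·3.6² = 75.6.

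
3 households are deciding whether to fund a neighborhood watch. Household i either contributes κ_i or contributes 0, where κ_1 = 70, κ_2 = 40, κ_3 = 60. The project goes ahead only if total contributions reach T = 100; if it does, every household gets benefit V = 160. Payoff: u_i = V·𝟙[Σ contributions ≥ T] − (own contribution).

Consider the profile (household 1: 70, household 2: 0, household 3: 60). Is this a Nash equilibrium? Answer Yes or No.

Yes

Total = 130 ≥ 100: provided.
Household 1 (pledges 70, payoff 90): dropping to 0 → total 60, payoff 0. No gain.
Household 2 (pledges 0, payoff 160): pledging 40 → total 170, payoff 120. No gain.
Household 3 (pledges 60, payoff 100): dropping to 0 → total 70, payoff 0. No gain.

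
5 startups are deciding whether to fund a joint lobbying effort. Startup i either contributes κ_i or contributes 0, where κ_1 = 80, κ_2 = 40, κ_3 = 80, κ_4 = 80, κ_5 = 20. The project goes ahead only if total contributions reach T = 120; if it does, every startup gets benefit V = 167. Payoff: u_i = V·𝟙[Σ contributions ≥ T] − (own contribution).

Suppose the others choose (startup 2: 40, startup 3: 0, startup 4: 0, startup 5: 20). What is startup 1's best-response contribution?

80

Others' total = 60. Contributing 80 brings total to 140 ≥ 120: gain V − κ_1 = 87.
Best response: 80.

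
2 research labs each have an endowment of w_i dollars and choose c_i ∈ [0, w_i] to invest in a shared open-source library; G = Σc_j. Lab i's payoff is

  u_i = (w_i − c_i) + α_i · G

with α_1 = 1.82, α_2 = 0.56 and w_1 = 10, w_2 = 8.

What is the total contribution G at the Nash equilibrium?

10

∂u_i/∂c_i = α_i − 1, so lab i contributes w_i if α_i > 1, else 0.
α_i > 1 for i ∈ {1}; NE contributions (10, 0), G = 10.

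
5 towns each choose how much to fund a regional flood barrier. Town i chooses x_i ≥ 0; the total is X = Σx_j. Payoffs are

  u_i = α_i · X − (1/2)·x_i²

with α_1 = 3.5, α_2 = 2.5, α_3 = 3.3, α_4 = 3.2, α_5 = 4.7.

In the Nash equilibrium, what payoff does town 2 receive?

39.875

Town i's FOC: ∂u_i/∂x_i = α_i − x_i = 0, so x_i* = α_i.
NE contributions = (3.5, 2.5, 3.3, 3.2, 4.7); X = 17.2.
u_2 = α_2·X − ½·(x_2)² = 2.5·17.2 − ½·2.5² = 39.875.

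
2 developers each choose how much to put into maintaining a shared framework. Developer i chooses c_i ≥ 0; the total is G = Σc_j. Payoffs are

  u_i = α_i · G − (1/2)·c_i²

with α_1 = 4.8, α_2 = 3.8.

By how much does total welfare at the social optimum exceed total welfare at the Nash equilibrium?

Developer i's FOC: ∂u_i/∂c_i = α_i − c_i = 0, so c_i* = α_i.
NE contributions = (4.8, 3.8); G = 8.6.
W^NE = (Σα)·G − ½Σα_i² = 8.6² − ½·37.48 = 55.22.
Planner sets c_i = Σα_j = 8.6 for every i, so G^SO = 2·8.6 = 17.2.
W^SO = (Σα)·G^SO − ½·2·(Σα)² = (2/2)·8.6² = 73.96.
Deadweight loss = W^SO − W^NE = 18.74.

18.74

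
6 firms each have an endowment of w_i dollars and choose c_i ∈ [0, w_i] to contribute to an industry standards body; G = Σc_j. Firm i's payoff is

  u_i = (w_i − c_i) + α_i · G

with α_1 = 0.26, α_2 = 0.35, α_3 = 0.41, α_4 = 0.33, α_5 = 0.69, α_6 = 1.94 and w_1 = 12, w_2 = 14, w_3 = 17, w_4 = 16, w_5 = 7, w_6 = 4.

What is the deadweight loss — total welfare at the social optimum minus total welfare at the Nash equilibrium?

∂u_i/∂c_i = α_i − 1, so firm i contributes w_i if α_i > 1, else 0.
α_i > 1 for i ∈ {6}; NE contributions (0, 0, 0, 0, 0, 4), G = 4.
W^NE = Σw_i − G^NE + (Σα_i)·G^NE = 70 + 2.98·4 = 81.92.
Planner: ∂(Σu_j)/∂c_i = Σα_j − 1 = 2.98 > 0, so everyone contributes w_i; G^SO = 70, W^SO = 70 + 2.98·70 = 278.6.
Deadweight loss = 196.68.

196.68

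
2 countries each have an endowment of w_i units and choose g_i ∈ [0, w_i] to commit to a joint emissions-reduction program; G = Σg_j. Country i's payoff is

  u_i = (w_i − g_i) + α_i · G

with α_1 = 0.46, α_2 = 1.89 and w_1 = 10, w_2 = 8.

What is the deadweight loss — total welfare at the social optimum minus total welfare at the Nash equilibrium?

13.5

∂u_i/∂g_i = α_i − 1, so country i contributes w_i if α_i > 1, else 0.
α_i > 1 for i ∈ {2}; NE contributions (0, 8), G = 8.
W^NE = Σw_i − G^NE + (Σα_i)·G^NE = 18 + 1.35·8 = 28.8.
Planner: ∂(Σu_j)/∂g_i = Σα_j − 1 = 1.35 > 0, so everyone contributes w_i; G^SO = 18, W^SO = 18 + 1.35·18 = 42.3.
Deadweight loss = 13.5.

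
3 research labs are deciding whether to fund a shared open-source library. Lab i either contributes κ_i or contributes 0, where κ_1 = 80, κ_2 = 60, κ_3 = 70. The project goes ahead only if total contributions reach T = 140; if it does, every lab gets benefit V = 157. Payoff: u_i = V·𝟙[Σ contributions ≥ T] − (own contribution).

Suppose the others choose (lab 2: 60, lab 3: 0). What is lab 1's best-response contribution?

80

Others' total = 60. Contributing 80 brings total to 140 ≥ 140: gain V − κ_1 = 77.
Best response: 80.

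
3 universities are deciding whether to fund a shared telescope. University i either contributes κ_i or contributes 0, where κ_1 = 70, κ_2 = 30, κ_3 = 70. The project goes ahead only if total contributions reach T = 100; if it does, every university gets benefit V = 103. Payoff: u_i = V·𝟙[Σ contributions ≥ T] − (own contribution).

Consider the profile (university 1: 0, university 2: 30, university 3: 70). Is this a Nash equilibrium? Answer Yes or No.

Yes

Total = 100 ≥ 100: provided.
University 1 (pledges 0, payoff 103): pledging 70 → total 170, payoff 33. No gain.
University 2 (pledges 30, payoff 73): dropping to 0 → total 70, payoff 0. No gain.
University 3 (pledges 70, payoff 33): dropping to 0 → total 30, payoff 0. No gain.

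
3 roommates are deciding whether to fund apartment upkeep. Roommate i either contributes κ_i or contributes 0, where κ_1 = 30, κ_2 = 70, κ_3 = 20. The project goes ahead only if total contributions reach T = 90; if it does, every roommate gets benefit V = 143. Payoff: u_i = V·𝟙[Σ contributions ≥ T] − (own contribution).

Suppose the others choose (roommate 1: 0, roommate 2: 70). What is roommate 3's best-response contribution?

Others' total = 70. Contributing 20 brings total to 90 ≥ 90: gain V − κ_3 = 123.
Best response: 20.

20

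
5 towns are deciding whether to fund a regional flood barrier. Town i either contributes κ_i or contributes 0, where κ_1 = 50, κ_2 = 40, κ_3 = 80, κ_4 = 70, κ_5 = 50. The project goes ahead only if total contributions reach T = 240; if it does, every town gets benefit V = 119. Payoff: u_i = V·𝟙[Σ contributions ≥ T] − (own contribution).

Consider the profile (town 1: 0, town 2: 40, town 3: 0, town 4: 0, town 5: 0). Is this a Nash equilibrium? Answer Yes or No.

Total = 40 < 240: not provided.
Town 1 (pledges 0, payoff 0): pledging 50 → total 90, payoff -50. No gain.
Town 2 (pledges 40, payoff -40): dropping to 0 → total 0, payoff 0. Profitable deviation.

No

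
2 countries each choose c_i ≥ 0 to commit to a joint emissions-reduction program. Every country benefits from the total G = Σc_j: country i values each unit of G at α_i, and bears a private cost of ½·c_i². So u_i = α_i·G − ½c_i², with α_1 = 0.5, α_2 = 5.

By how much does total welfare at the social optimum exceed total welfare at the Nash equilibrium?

Country i's FOC: ∂u_i/∂c_i = α_i − c_i = 0, so c_i* = α_i.
NE contributions = (0.5, 5); G = 5.5.
W^NE = (Σα)·G − ½Σα_i² = 5.5² − ½·25.25 = 17.625.
Planner sets c_i = Σα_j = 5.5 for every i, so G^SO = 2·5.5 = 11.
W^SO = (Σα)·G^SO − ½·2·(Σα)² = (2/2)·5.5² = 30.25.
Deadweight loss = W^SO − W^NE = 12.625.

12.625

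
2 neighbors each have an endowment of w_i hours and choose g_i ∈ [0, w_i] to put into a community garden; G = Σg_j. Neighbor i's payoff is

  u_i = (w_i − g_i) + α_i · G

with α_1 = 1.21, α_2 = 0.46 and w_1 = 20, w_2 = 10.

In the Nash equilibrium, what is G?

∂u_i/∂g_i = α_i − 1, so neighbor i contributes w_i if α_i > 1, else 0.
α_i > 1 for i ∈ {1}; NE contributions (20, 0), G = 20.

20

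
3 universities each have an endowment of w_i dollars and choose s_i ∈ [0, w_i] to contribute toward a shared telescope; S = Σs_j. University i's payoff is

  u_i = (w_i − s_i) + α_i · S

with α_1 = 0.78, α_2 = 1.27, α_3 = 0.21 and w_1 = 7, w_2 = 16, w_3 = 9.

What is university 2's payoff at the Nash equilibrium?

∂u_i/∂s_i = α_i − 1, so university i contributes w_i if α_i > 1, else 0.
α_i > 1 for i ∈ {2}; NE contributions (0, 16, 0), S = 16.
u_2 = (16 − 16) + 1.27·16 = 20.32.

20.32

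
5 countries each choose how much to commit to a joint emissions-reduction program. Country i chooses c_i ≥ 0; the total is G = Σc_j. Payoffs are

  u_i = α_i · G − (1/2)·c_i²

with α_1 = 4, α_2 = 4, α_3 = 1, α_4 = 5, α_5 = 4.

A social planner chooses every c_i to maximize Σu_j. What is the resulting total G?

90

Planner FOC: ∂(Σu_j)/∂c_i = (Σα_j) − c_i = 0, so c_i^SO = Σα_j = 18 for every i; G^SO = 90.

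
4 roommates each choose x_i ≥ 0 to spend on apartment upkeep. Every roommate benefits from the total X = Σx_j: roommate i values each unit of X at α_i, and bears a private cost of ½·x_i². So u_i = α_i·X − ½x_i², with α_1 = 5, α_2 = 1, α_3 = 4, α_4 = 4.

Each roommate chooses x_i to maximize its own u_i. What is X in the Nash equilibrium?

Roommate i's FOC: ∂u_i/∂x_i = α_i − x_i = 0, so x_i* = α_i.
NE contributions = (5, 1, 4, 4); X = 14.

14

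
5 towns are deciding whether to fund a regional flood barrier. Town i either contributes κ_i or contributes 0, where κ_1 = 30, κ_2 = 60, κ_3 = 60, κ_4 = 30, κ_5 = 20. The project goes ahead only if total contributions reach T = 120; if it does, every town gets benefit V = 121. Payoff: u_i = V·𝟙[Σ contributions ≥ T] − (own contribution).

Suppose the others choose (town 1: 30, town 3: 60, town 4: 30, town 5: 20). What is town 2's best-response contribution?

Others' total = 140 ≥ 120; contributing adds cost 60 for no extra benefit.
Best response: 0.

0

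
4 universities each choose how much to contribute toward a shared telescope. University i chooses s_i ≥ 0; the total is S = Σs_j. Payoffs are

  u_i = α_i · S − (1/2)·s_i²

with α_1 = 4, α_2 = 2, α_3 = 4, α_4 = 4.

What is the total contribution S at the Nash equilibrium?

14

University i's FOC: ∂u_i/∂s_i = α_i − s_i = 0, so s_i* = α_i.
NE contributions = (4, 2, 4, 4); S = 14.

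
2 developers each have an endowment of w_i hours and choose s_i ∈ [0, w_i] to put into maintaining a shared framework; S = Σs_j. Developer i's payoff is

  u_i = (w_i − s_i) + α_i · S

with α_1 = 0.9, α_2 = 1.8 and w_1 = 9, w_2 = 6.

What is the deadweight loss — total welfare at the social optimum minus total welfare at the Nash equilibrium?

∂u_i/∂s_i = α_i − 1, so developer i contributes w_i if α_i > 1, else 0.
α_i > 1 for i ∈ {2}; NE contributions (0, 6), S = 6.
W^NE = Σw_i − S^NE + (Σα_i)·S^NE = 15 + 1.7·6 = 25.2.
Planner: ∂(Σu_j)/∂s_i = Σα_j − 1 = 1.7 > 0, so everyone contributes w_i; S^SO = 15, W^SO = 15 + 1.7·15 = 40.5.
Deadweight loss = 15.3.

15.3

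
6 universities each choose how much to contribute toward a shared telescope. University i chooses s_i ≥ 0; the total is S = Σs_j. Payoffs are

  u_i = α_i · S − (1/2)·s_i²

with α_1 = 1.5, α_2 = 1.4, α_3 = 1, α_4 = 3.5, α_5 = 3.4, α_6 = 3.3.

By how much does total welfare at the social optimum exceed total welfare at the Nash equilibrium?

University i's FOC: ∂u_i/∂s_i = α_i − s_i = 0, so s_i* = α_i.
NE contributions = (1.5, 1.4, 1, 3.5, 3.4, 3.3); S = 14.1.
W^NE = (Σα)·S − ½Σα_i² = 14.1² − ½·39.91 = 178.855.
Planner sets s_i = Σα_j = 14.1 for every i, so S^SO = 6·14.1 = 84.6.
W^SO = (Σα)·S^SO − ½·6·(Σα)² = (6/2)·14.1² = 596.43.
Deadweight loss = W^SO − W^NE = 417.575.

417.575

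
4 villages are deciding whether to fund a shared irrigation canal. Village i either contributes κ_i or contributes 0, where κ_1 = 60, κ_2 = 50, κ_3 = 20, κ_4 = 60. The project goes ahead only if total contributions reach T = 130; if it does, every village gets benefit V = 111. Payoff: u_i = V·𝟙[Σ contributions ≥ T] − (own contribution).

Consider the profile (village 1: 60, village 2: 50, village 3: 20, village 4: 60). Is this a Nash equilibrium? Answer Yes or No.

Total = 190 ≥ 130: provided.
Village 1 (pledges 60, payoff 51): dropping to 0 → total 130, payoff 111. Profitable deviation.

No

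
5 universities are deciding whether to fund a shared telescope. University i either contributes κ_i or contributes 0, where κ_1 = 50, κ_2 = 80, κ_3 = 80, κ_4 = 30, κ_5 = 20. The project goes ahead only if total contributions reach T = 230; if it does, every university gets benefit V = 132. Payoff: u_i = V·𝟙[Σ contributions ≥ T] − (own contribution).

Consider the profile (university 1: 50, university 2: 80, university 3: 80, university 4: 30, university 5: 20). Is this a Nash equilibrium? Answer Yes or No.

Total = 260 ≥ 230: provided.
University 1 (pledges 50, payoff 82): dropping to 0 → total 210, payoff 0. No gain.
University 2 (pledges 80, payoff 52): dropping to 0 → total 180, payoff 0. No gain.
University 3 (pledges 80, payoff 52): dropping to 0 → total 180, payoff 0. No gain.
University 4 (pledges 30, payoff 102): dropping to 0 → total 230, payoff 132. Profitable deviation.

No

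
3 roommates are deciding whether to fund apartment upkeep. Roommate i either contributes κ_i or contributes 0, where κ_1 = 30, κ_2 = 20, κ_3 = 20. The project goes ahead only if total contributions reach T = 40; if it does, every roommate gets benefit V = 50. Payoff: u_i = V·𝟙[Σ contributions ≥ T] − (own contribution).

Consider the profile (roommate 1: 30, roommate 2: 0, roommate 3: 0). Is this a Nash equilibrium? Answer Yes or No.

Total = 30 < 40: not provided.
Roommate 1 (pledges 30, payoff -30): dropping to 0 → total 0, payoff 0. Profitable deviation.

No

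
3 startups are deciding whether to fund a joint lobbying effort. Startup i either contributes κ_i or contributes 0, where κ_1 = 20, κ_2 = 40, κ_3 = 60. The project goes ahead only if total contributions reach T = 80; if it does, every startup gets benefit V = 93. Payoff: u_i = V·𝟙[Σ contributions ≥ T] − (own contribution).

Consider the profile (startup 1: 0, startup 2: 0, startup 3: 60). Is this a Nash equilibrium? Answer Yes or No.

Total = 60 < 80: not provided.
Startup 1 (pledges 0, payoff 0): pledging 20 → total 80, payoff 73. Profitable deviation.

No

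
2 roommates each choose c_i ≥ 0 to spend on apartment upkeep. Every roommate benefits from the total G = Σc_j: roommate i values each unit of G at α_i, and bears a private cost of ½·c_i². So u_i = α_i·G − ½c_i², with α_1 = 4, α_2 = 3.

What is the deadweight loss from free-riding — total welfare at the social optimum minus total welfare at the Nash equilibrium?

Roommate i's FOC: ∂u_i/∂c_i = α_i − c_i = 0, so c_i* = α_i.
NE contributions = (4, 3); G = 7.
W^NE = (Σα)·G − ½Σα_i² = 7² − ½·25 = 36.5.
Planner sets c_i = Σα_j = 7 for every i, so G^SO = 2·7 = 14.
W^SO = (Σα)·G^SO − ½·2·(Σα)² = (2/2)·7² = 49.
Deadweight loss = W^SO − W^NE = 12.5.

12.5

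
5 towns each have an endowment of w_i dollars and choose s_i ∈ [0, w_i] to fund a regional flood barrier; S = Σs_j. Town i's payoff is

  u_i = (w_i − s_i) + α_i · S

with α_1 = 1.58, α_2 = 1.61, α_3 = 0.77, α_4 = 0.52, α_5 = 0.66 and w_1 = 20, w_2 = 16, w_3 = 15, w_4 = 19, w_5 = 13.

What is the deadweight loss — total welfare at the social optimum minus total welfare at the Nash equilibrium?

194.58

∂u_i/∂s_i = α_i − 1, so town i contributes w_i if α_i > 1, else 0.
α_i > 1 for i ∈ {1, 2}; NE contributions (20, 16, 0, 0, 0), S = 36.
W^NE = Σw_i − S^NE + (Σα_i)·S^NE = 83 + 4.14·36 = 232.04.
Planner: ∂(Σu_j)/∂s_i = Σα_j − 1 = 4.14 > 0, so everyone contributes w_i; S^SO = 83, W^SO = 83 + 4.14·83 = 426.62.
Deadweight loss = 194.58.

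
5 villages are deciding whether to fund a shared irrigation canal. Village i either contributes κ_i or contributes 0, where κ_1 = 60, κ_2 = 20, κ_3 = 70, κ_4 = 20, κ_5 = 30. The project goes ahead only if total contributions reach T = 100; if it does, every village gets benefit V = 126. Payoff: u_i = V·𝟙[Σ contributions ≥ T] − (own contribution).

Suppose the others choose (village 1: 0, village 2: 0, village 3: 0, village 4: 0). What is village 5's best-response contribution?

0

Others' total = 0. Even contributing 30 gives 30 < 100: no benefit either way.
Best response: 0.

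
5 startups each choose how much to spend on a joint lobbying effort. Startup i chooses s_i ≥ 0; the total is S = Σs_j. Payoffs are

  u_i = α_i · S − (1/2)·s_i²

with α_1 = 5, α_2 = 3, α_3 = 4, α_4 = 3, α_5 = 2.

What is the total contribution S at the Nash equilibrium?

17

Startup i's FOC: ∂u_i/∂s_i = α_i − s_i = 0, so s_i* = α_i.
NE contributions = (5, 3, 4, 3, 2); S = 17.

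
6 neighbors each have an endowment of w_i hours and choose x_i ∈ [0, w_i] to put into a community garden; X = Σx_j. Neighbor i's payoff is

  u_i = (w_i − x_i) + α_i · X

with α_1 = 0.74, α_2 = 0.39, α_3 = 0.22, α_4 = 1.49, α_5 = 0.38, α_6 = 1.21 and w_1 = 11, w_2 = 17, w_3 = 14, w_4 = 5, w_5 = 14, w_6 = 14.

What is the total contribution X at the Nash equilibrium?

∂u_i/∂x_i = α_i − 1, so neighbor i contributes w_i if α_i > 1, else 0.
α_i > 1 for i ∈ {4, 6}; NE contributions (0, 0, 0, 5, 0, 14), X = 19.

19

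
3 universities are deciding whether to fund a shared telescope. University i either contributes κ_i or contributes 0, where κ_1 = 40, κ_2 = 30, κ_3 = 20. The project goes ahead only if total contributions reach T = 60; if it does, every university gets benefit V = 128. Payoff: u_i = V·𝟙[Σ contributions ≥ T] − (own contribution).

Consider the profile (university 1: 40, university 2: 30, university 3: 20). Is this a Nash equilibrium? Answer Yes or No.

Total = 90 ≥ 60: provided.
University 1 (pledges 40, payoff 88): dropping to 0 → total 50, payoff 0. No gain.
University 2 (pledges 30, payoff 98): dropping to 0 → total 60, payoff 128. Profitable deviation.

No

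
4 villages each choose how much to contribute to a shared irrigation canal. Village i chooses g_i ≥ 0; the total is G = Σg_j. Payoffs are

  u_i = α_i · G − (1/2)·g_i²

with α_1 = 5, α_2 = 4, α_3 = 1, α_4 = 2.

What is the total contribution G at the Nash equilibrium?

Village i's FOC: ∂u_i/∂g_i = α_i − g_i = 0, so g_i* = α_i.
NE contributions = (5, 4, 1, 2); G = 12.

12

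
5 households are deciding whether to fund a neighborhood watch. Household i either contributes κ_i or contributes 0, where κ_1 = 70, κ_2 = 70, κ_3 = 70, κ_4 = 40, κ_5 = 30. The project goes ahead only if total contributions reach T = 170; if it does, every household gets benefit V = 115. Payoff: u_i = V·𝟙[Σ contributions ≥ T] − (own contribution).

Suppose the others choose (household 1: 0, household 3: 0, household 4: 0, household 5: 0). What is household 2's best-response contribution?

0

Others' total = 0. Even contributing 70 gives 70 < 170: no benefit either way.
Best response: 0.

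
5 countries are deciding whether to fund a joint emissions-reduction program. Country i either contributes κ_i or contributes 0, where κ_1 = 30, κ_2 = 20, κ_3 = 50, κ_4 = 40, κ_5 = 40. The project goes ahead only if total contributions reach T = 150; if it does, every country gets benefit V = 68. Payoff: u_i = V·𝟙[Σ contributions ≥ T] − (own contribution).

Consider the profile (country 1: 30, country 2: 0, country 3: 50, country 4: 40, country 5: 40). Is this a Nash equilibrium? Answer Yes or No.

Total = 160 ≥ 150: provided.
Country 1 (pledges 30, payoff 38): dropping to 0 → total 130, payoff 0. No gain.
Country 2 (pledges 0, payoff 68): pledging 20 → total 180, payoff 48. No gain.
Country 3 (pledges 50, payoff 18): dropping to 0 → total 110, payoff 0. No gain.
Country 4 (pledges 40, payoff 28): dropping to 0 → total 120, payoff 0. No gain.
Country 5 (pledges 40, payoff 28): dropping to 0 → total 120, payoff 0. No gain.

Yes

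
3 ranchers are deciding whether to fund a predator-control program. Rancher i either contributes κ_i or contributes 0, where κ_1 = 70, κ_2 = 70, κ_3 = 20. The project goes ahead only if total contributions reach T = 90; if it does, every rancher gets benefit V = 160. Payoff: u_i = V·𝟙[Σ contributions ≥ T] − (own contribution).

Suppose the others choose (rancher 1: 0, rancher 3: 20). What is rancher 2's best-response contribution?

Others' total = 20. Contributing 70 brings total to 90 ≥ 90: gain V − κ_2 = 90.
Best response: 70.

70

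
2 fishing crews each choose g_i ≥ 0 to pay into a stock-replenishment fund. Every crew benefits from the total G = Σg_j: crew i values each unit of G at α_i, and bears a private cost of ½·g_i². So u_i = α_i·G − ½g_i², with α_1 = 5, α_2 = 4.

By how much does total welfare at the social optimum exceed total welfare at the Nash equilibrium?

Crew i's FOC: ∂u_i/∂g_i = α_i − g_i = 0, so g_i* = α_i.
NE contributions = (5, 4); G = 9.
W^NE = (Σα)·G − ½Σα_i² = 9² − ½·41 = 60.5.
Planner sets g_i = Σα_j = 9 for every i, so G^SO = 2·9 = 18.
W^SO = (Σα)·G^SO − ½·2·(Σα)² = (2/2)·9² = 81.
Deadweight loss = W^SO − W^NE = 20.5.

20.5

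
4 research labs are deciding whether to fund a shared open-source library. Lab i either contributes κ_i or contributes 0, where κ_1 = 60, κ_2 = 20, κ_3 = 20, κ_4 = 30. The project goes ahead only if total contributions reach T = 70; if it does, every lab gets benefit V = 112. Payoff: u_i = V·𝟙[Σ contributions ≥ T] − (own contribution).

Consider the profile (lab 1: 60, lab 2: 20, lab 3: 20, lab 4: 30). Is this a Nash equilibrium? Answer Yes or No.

No

Total = 130 ≥ 70: provided.
Lab 1 (pledges 60, payoff 52): dropping to 0 → total 70, payoff 112. Profitable deviation.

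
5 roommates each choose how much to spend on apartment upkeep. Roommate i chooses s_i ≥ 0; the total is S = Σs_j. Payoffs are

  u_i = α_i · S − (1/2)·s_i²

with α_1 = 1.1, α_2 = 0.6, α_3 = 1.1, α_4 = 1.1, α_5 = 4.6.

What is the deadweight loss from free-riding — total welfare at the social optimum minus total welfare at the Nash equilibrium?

120.95

Roommate i's FOC: ∂u_i/∂s_i = α_i − s_i = 0, so s_i* = α_i.
NE contributions = (1.1, 0.6, 1.1, 1.1, 4.6); S = 8.5.
W^NE = (Σα)·S − ½Σα_i² = 8.5² − ½·25.15 = 59.675.
Planner sets s_i = Σα_j = 8.5 for every i, so S^SO = 5·8.5 = 42.5.
W^SO = (Σα)·S^SO − ½·5·(Σα)² = (5/2)·8.5² = 180.625.
Deadweight loss = W^SO − W^NE = 120.95.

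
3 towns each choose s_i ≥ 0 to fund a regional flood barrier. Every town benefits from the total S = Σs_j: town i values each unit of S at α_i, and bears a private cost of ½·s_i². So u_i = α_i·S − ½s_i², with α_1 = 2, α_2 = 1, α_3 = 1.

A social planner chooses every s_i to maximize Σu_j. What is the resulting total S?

12

Planner FOC: ∂(Σu_j)/∂s_i = (Σα_j) − s_i = 0, so s_i^SO = Σα_j = 4 for every i; S^SO = 12.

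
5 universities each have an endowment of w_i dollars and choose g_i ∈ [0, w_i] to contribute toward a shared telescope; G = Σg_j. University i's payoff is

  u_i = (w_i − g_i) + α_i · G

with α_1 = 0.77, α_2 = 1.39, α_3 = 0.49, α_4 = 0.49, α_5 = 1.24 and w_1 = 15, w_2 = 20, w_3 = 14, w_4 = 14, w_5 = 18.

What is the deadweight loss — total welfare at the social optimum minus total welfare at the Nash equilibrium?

145.34

∂u_i/∂g_i = α_i − 1, so university i contributes w_i if α_i > 1, else 0.
α_i > 1 for i ∈ {2, 5}; NE contributions (0, 20, 0, 0, 18), G = 38.
W^NE = Σw_i − G^NE + (Σα_i)·G^NE = 81 + 3.38·38 = 209.44.
Planner: ∂(Σu_j)/∂g_i = Σα_j − 1 = 3.38 > 0, so everyone contributes w_i; G^SO = 81, W^SO = 81 + 3.38·81 = 354.78.
Deadweight loss = 145.34.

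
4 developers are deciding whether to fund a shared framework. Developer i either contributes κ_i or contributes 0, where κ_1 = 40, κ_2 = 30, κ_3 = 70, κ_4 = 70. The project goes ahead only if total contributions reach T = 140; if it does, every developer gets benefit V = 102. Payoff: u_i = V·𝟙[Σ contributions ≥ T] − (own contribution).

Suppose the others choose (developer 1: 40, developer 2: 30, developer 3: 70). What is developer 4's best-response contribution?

0

Others' total = 140 ≥ 140; contributing adds cost 70 for no extra benefit.
Best response: 0.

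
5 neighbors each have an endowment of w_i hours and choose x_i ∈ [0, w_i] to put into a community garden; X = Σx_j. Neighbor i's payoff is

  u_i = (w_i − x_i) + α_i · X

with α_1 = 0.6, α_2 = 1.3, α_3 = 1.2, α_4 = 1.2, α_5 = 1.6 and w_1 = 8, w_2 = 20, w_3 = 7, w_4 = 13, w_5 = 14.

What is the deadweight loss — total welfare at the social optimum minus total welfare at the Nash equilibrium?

∂u_i/∂x_i = α_i − 1, so neighbor i contributes w_i if α_i > 1, else 0.
α_i > 1 for i ∈ {2, 3, 4, 5}; NE contributions (0, 20, 7, 13, 14), X = 54.
W^NE = Σw_i − X^NE + (Σα_i)·X^NE = 62 + 4.9·54 = 326.6.
Planner: ∂(Σu_j)/∂x_i = Σα_j − 1 = 4.9 > 0, so everyone contributes w_i; X^SO = 62, W^SO = 62 + 4.9·62 = 365.8.
Deadweight loss = 39.2.

39.2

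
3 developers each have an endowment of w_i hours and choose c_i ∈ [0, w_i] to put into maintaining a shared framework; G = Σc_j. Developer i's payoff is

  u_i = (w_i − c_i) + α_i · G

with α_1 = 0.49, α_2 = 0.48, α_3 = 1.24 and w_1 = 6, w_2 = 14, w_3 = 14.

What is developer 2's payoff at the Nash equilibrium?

∂u_i/∂c_i = α_i − 1, so developer i contributes w_i if α_i > 1, else 0.
α_i > 1 for i ∈ {3}; NE contributions (0, 0, 14), G = 14.
u_2 = (14 − 0) + 0.48·14 = 20.72.

20.72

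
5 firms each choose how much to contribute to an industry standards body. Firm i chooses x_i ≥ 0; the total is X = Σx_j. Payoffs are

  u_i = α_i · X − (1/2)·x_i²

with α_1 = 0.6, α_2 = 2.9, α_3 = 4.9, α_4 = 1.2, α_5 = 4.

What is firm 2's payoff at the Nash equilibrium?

35.235

Firm i's FOC: ∂u_i/∂x_i = α_i − x_i = 0, so x_i* = α_i.
NE contributions = (0.6, 2.9, 4.9, 1.2, 4); X = 13.6.
u_2 = α_2·X − ½·(x_2)² = 2.9·13.6 − ½·2.9² = 35.235.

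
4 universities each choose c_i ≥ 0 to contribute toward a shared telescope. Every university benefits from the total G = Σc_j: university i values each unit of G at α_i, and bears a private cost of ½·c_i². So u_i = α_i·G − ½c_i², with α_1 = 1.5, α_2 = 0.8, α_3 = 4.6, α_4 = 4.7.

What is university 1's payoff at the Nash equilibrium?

16.275

University i's FOC: ∂u_i/∂c_i = α_i − c_i = 0, so c_i* = α_i.
NE contributions = (1.5, 0.8, 4.6, 4.7); G = 11.6.
u_1 = α_1·G − ½·(c_1)² = 1.5·11.6 − ½·1.5² = 16.275.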